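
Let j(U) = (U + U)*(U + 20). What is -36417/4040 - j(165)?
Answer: -246678417/4040 ≈ -61059.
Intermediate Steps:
j(U) = 2*U*(20 + U) (j(U) = (2*U)*(20 + U) = 2*U*(20 + U))
-36417/4040 - j(165) = -36417/4040 - 2*165*(20 + 165) = -36417*1/4040 - 2*165*185 = -36417/4040 - 1*61050 = -36417/4040 - 61050 = -246678417/4040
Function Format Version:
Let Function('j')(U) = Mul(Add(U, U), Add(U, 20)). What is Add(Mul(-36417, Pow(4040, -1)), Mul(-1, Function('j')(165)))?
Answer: Rational(-246678417, 4040) ≈ -61059.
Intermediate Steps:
Function('j')(U) = Mul(2, U, Add(20, U)) (Function('j')(U) = Mul(Mul(2, U), Add(20, U)) = Mul(2, U, Add(20, U)))
Add(Mul(-36417, Pow(4040, -1)), Mul(-1, Function('j')(165))) = Add(Mul(-36417, Pow(4040, -1)), Mul(-1, Mul(2, 165, Add(20, 165)))) = Add(Mul(-36417, Rational(1, 4040)), Mul(-1, Mul(2, 165, 185))) = Add(Rational(-36417, 4040), Mul(-1, 61050)) = Add(Rational(-36417, 4040), -61050) = Rational(-246678417, 4040)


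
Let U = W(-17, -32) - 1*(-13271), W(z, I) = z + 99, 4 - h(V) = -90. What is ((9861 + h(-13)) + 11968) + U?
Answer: 35276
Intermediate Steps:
h(V) = 94 (h(V) = 4 - 1*(-90) = 4 + 90 = 94)
W(z, I) = 99 + z
U = 13353 (U = (99 - 17) - 1*(-13271) = 82 + 13271 = 13353)
((9861 + h(-13)) + 11968) + U = ((9861 + 94) + 11968) + 13353 = (9955 + 11968) + 13353 = 21923 + 13353 = 35276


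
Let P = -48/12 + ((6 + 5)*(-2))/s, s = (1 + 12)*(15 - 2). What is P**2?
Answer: 487204/28561 ≈ 17.058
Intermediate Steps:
s = 169 (s = 13*13 = 169)
P = -698/169 (P = -48/12 + ((6 + 5)*(-2))/169 = -48*1/12 + (11*(-2))*(1/169) = -4 - 22*1/169 = -4 - 22/169 = -698/169 ≈ -4.1302)
P**2 = (-698/169)**2 = 487204/28561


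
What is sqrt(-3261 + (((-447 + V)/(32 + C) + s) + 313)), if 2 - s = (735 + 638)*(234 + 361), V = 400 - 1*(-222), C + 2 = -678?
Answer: I*sqrt(1062566126)/36 ≈ 905.47*I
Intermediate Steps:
C = -680 (C = -2 - 678 = -680)
V = 622 (V = 400 + 222 = 622)
s = -816933 (s = 2 - (735 + 638)*(234 + 361) = 2 - 1373*595 = 2 - 1*816935 = 2 - 816935 = -816933)
sqrt(-3261 + (((-447 + V)/(32 + C) + s) + 313)) = sqrt(-3261 + (((-447 + 622)/(32 - 680) - 816933) + 313)) = sqrt(-3261 + ((175/(-648) - 816933) + 313)) = sqrt(-3261 + ((175*(-1/648) - 816933) + 313)) = sqrt(-3261 + ((-175/648 - 816933) + 313)) = sqrt(-3261 + (-529372759/648 + 313)) = sqrt(-3261 - 529169935/648) = sqrt(-531283063/648) = I*sqrt(1062566126)/36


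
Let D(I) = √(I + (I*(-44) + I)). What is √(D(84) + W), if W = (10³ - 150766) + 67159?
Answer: √(-82607 + 42*I*√2) ≈ 0.103 + 287.41*I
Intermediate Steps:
W = -82607 (W = (1000 - 150766) + 67159 = -149766 + 67159 = -82607)
D(I) = √42*√(-I) (D(I) = √(I + (-44*I + I)) = √(I - 43*I) = √(-42*I) = √42*√(-I))
√(D(84) + W) = √(√42*√(-1*84) - 82607) = √(√42*√(-84) - 82607) = √(√42*(2*I*√21) - 82607) = √(42*I*√2 - 82607) = √(-82607 + 42*I*√2)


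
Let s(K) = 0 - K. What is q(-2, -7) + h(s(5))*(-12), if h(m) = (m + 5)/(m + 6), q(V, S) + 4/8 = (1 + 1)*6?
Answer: 23/2 ≈ 11.500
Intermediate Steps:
q(V, S) = 23/2 (q(V, S) = -½ + (1 + 1)*6 = -½ + 2*6 = -½ + 12 = 23/2)
s(K) = -K
h(m) = (5 + m)/(6 + m)
q(-2, -7) + h(s(5))*(-12) = 23/2 + ((5 - 1*5)/(6 - 1*5))*(-12) = 23/2 + ((5 - 5)/(6 - 5))*(-12) = 23/2 + (0/1)*(-12) = 23/2 + (1*0)*(-12) = 23/2 + 0*(-12) = 23/2 + 0 = 23/2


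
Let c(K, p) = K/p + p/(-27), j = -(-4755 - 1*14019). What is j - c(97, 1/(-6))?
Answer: 3135671/162 ≈ 19356.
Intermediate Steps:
j = 18774 (j = -(-4755 - 14019) = -1*(-18774) = 18774)
c(K, p) = -p/27 + K/p (c(K, p) = K/p + p*(-1/27) = K/p - p/27 = -p/27 + K/p)
j - c(97, 1/(-6)) = 18774 - (-1/27/(-6) + 97/(1/(-6))) = 18774 - (-1/27*(-⅙) + 97/(-⅙)) = 18774 - (1/162 + 97*(-6)) = 18774 - (1/162 - 582) = 18774 - 1*(-94283/162) = 18774 + 94283/162 = 3135671/162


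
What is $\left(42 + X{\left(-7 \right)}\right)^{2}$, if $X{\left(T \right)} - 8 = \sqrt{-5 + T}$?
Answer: $2488 + 200 i \sqrt{3} \approx 2488.0 + 346.41 i$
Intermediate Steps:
$X{\left(T \right)} = 8 + \sqrt{-5 + T}$
$\left(42 + X{\left(-7 \right)}\right)^{2} = \left(42 + \left(8 + \sqrt{-5 - 7}\right)\right)^{2} = \left(42 + \left(8 + \sqrt{-12}\right)\right)^{2} = \left(42 + \left(8 + 2 i \sqrt{3}\right)\right)^{2} = \left(50 + 2 i \sqrt{3}\right)^{2}$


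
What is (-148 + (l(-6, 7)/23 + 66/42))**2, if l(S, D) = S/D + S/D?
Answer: 556346569/25921 ≈ 21463.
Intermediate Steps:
l(S, D) = 2*S/D
(-148 + (l(-6, 7)/23 + 66/42))**2 = (-148 + ((2*(-6)/7)/23 + 66/42))**2 = (-148 + ((2*(-6)*(1/7))*(1/23) + 66*(1/42)))**2 = (-148 + (-12/7*1/23 + 11/7))**2 = (-148 + (-12/161 + 11/7))**2 = (-148 + 241/161)**2 = (-23587/161)**2 = 556346569/25921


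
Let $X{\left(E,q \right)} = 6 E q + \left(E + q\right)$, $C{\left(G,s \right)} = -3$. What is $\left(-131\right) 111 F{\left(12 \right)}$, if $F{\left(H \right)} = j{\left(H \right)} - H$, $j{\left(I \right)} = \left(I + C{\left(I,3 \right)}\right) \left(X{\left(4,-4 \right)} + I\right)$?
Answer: $11167488$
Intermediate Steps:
$X{\left(E,q \right)} = E + q + 6 E q$ ($X{\left(E,q \right)} = 6 E q + \left(E + q\right) = E + q + 6 E q$)
$j{\left(I \right)} = \left(-96 + I\right) \left(-3 + I\right)$ ($j{\left(I \right)} = \left(I - 3\right) \left(\left(4 - 4 + 6 \cdot 4 \left(-4\right)\right) + I\right) = \left(-3 + I\right) \left(\left(4 - 4 - 96\right) + I\right) = \left(-3 + I\right) \left(-96 + I\right) = \left(-96 + I\right) \left(-3 + I\right)$)
$F{\left(H \right)} = 288 + H^{2} - 100 H$ ($F{\left(H \right)} = \left(288 + H^{2} - 99 H\right) - H = 288 + H^{2} - 100 H$)
$\left(-131\right) 111 F{\left(12 \right)} = \left(-131\right) 111 \left(288 + 12^{2} - 1200\right) = - 14541 \left(288 + 144 - 1200\right) = \left(-14541\right) \left(-768\right) = 11167488$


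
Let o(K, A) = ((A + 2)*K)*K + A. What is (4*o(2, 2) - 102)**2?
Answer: 900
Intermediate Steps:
o(K, A) = A + K**2*(2 + A) (o(K, A) = ((2 + A)*K)*K + A = (K*(2 + A))*K + A = K**2*(2 + A) + A = A + K**2*(2 + A))
(4*o(2, 2) - 102)**2 = (4*(2 + 2*2**2 + 2*2**2) - 102)**2 = (4*(2 + 2*4 + 2*4) - 102)**2 = (4*(2 + 8 + 8) - 102)**2 = (4*18 - 102)**2 = (72 - 102)**2 = (-30)**2 = 900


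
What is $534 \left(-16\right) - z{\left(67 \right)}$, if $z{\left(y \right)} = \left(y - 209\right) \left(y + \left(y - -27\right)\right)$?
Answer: $14318$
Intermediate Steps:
$z{\left(y \right)} = \left(-209 + y\right) \left(27 + 2 y\right)$ ($z{\left(y \right)} = \left(-209 + y\right) \left(y + \left(y + 27\right)\right) = \left(-209 + y\right) \left(y + \left(27 + y\right)\right) = \left(-209 + y\right) \left(27 + 2 y\right)$)
$534 \left(-16\right) - z{\left(67 \right)} = 534 \left(-16\right) - \left(-5643 - 26197 + 2 \cdot 67^{2}\right) = -8544 - \left(-5643 - 26197 + 2 \cdot 4489\right) = -8544 - \left(-5643 - 26197 + 8978\right) = -8544 - -22862 = -8544 + 22862 = 14318$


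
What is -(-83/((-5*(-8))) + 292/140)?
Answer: -3/280 ≈ -0.010714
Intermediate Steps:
-(-83/((-5*(-8))) + 292/140) = -(-83/40 + 292*(1/140)) = -(-83*1/40 + 73/35) = -(-83/40 + 73/35) = -1*3/280 = -3/280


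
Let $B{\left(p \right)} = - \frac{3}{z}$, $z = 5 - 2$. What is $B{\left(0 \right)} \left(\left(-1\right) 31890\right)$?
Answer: $31890$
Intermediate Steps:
$z = 3$ ($z = 5 - 2 = 3$)
$B{\left(p \right)} = -1$ ($B{\left(p \right)} = - \frac{3}{3} = \left(-3\right) \frac{1}{3} = -1$)
$B{\left(0 \right)} \left(\left(-1\right) 31890\right) = - \left(-1\right) 31890 = \left(-1\right) \left(-31890\right) = 31890$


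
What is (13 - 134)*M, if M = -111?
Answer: 13431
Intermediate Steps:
(13 - 134)*M = (13 - 134)*(-111) = -121*(-111) = 13431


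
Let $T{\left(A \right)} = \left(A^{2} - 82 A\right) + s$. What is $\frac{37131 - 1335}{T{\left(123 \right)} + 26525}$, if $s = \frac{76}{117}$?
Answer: $\frac{1047033}{923383} \approx 1.1339$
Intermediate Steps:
$s = \frac{76}{117}$ ($s = 76 \cdot \frac{1}{117} = \frac{76}{117} \approx 0.64957$)
$T{\left(A \right)} = \frac{76}{117} + A^{2} - 82 A$ ($T{\left(A \right)} = \left(A^{2} - 82 A\right) + \frac{76}{117} = \frac{76}{117} + A^{2} - 82 A$)
$\frac{37131 - 1335}{T{\left(123 \right)} + 26525} = \frac{37131 - 1335}{\left(\frac{76}{117} + 123^{2} - 10086\right) + 26525} = \frac{37131 - 1335}{\left(\frac{76}{117} + 15129 - 10086\right) + 26525} = \frac{35796}{\frac{590107}{117} + 26525} = \frac{35796}{\frac{3693532}{117}} = 35796 \cdot \frac{117}{3693532} = \frac{1047033}{923383}$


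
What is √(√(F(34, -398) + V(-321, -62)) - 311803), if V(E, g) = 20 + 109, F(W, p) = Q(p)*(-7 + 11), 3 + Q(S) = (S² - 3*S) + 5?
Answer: √(-311803 + √638529) ≈ 557.68*I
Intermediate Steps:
Q(S) = 2 + S² - 3*S (Q(S) = -3 + ((S² - 3*S) + 5) = -3 + (5 + S² - 3*S) = 2 + S² - 3*S)
F(W, p) = 8 - 12*p + 4*p² (F(W, p) = (2 + p² - 3*p)*(-7 + 11) = (2 + p² - 3*p)*4 = 8 - 12*p + 4*p²)
V(E, g) = 129
√(√(F(34, -398) + V(-321, -62)) - 311803) = √(√((8 - 12*(-398) + 4*(-398)²) + 129) - 311803) = √(√((8 + 4776 + 4*158404) + 129) - 311803) = √(√((8 + 4776 + 633616) + 129) - 311803) = √(√(638400 + 129) - 311803) = √(√638529 - 311803) = √(-311803 + √638529)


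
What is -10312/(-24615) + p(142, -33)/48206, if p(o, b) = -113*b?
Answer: 588889607/1186590690 ≈ 0.49629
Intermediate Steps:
-10312/(-24615) + p(142, -33)/48206 = -10312/(-24615) - 113*(-33)/48206 = -10312*(-1/24615) + 3729*(1/48206) = 10312/24615 + 3729/48206 = 588889607/1186590690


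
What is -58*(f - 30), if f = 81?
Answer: -2958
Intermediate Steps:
-58*(f - 30) = -58*(81 - 30) = -58*51 = -2958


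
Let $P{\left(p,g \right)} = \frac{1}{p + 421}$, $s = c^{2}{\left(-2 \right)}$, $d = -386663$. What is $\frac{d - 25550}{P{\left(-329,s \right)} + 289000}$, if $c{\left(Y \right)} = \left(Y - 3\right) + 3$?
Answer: $- \frac{37923596}{26588001} \approx -1.4263$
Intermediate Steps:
$c{\left(Y \right)} = Y$ ($c{\left(Y \right)} = \left(-3 + Y\right) + 3 = Y$)
$s = 4$ ($s = \left(-2\right)^{2} = 4$)
$P{\left(p,g \right)} = \frac{1}{421 + p}$
$\frac{d - 25550}{P{\left(-329,s \right)} + 289000} = \frac{-386663 - 25550}{\frac{1}{421 - 329} + 289000} = - \frac{412213}{\frac{1}{92} + 289000} = - \frac{412213}{\frac{26588001}{92}} = \left(-412213\right) \frac{92}{26588001} = - \frac{37923596}{26588001}$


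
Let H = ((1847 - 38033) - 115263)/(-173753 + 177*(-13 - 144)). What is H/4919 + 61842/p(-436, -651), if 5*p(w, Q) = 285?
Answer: 20436415287703/18836316862 ≈ 1084.9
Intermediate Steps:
p(w, Q) = 57 (p(w, Q) = (⅕)*285 = 57)
H = 151449/201542 (H = (-36186 - 115263)/(-173753 + 177*(-157)) = -151449/(-173753 - 27789) = -151449/(-201542) = -151449*(-1/201542) = 151449/201542 ≈ 0.75145)
H/4919 + 61842/p(-436, -651) = (151449/201542)/4919 + 61842/57 = (151449/201542)*(1/4919) + 61842*(1/57) = 151449/991385098 + 20614/19 = 20436415287703/18836316862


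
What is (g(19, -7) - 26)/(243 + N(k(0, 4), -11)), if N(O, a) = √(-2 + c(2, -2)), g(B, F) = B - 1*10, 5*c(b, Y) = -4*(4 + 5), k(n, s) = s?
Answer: -20655/295291 + 17*I*√230/295291 ≈ -0.069948 + 0.0008731*I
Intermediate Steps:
c(b, Y) = -36/5 (c(b, Y) = (-4*(4 + 5))/5 = (-4*9)/5 = (⅕)*(-36) = -36/5)
g(B, F) = -10 + B (g(B, F) = B - 10 = -10 + B)
N(O, a) = I*√230/5 (N(O, a) = √(-2 - 36/5) = √(-46/5) = I*√230/5)
(g(19, -7) - 26)/(243 + N(k(0, 4), -11)) = ((-10 + 19) - 26)/(243 + I*√230/5) = (9 - 26)/(243 + I*√230/5) = -17/(243 + I*√230/5)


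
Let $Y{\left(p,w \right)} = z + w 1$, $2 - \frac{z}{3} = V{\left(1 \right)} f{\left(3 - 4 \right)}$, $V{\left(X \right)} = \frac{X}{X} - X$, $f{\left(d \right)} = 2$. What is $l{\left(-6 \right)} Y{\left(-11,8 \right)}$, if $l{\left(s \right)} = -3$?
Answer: $-42$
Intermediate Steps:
$V{\left(X \right)} = 1 - X$
$z = 6$ ($z = 6 - 3 \left(1 - 1\right) 2 = 6 - 3 \cdot 0 \cdot 2 = 6 - 0 = 6 + 0 = 6$)
$Y{\left(p,w \right)} = 6 + w$ ($Y{\left(p,w \right)} = 6 + w 1 = 6 + w$)
$l{\left(-6 \right)} Y{\left(-11,8 \right)} = - 3 \left(6 + 8\right) = \left(-3\right) 14 = -42$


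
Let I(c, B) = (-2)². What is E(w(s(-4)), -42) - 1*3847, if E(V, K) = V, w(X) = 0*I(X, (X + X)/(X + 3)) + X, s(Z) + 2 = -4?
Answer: -3853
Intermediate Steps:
I(c, B) = 4
s(Z) = -6 (s(Z) = -2 - 4 = -6)
w(X) = X (w(X) = 0*4 + X = 0 + X = X)
E(w(s(-4)), -42) - 1*3847 = -6 - 1*3847 = -6 - 3847 = -3853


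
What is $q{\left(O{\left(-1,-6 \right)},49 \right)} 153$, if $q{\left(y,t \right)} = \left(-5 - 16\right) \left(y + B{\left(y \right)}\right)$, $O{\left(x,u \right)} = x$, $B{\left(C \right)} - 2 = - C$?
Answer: $-6426$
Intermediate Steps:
$B{\left(C \right)} = 2 - C$
$q{\left(y,t \right)} = -42$ ($q{\left(y,t \right)} = \left(-5 - 16\right) \left(y - \left(-2 + y\right)\right) = \left(-21\right) 2 = -42$)
$q{\left(O{\left(-1,-6 \right)},49 \right)} 153 = \left(-42\right) 153 = -6426$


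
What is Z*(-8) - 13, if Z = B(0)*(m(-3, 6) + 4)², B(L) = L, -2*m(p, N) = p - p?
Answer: -13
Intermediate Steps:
m(p, N) = 0 (m(p, N) = -(p - p)/2 = -½*0 = 0)
Z = 0 (Z = 0*(0 + 4)² = 0*4² = 0*16 = 0)
Z*(-8) - 13 = 0*(-8) - 13 = 0 - 13 = -13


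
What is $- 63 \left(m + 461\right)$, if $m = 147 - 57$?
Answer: $-34713$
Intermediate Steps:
$m = 90$
$- 63 \left(m + 461\right) = - 63 \left(90 + 461\right) = \left(-63\right) 551 = -34713$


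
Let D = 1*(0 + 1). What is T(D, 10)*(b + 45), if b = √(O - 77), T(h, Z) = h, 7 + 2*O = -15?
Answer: 45 + 2*I*√22 ≈ 45.0 + 9.3808*I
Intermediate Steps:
O = -11 (O = -7/2 + (½)*(-15) = -7/2 - 15/2 = -11)
D = 1 (D = 1*1 = 1)
b = 2*I*√22 (b = √(-11 - 77) = √(-88) = 2*I*√22 ≈ 9.3808*I)
T(D, 10)*(b + 45) = 1*(2*I*√22 + 45) = 1*(45 + 2*I*√22) = 45 + 2*I*√22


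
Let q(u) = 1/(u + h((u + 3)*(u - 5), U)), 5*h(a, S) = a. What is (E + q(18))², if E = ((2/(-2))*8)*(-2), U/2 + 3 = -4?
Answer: 33790969/131769 ≈ 256.44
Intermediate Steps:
U = -14 (U = -6 + 2*(-4) = -6 - 8 = -14)
h(a, S) = a/5
q(u) = 1/(u + (-5 + u)*(3 + u)/5) (q(u) = 1/(u + ((u + 3)*(u - 5))/5) = 1/(u + ((3 + u)*(-5 + u))/5) = 1/(u + ((-5 + u)*(3 + u))/5) = 1/(u + (-5 + u)*(3 + u)/5))
E = 16 (E = ((2*(-½))*8)*(-2) = -1*8*(-2) = -8*(-2) = 16)
(E + q(18))² = (16 + 5/(-15 + 18² + 3*18))² = (16 + 5/(-15 + 324 + 54))² = (16 + 5/363)² = (5813/363)² = 33790969/131769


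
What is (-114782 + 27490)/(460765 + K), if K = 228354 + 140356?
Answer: -87292/829475 ≈ -0.10524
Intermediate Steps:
K = 368710
(-114782 + 27490)/(460765 + K) = (-114782 + 27490)/(460765 + 368710) = -87292/829475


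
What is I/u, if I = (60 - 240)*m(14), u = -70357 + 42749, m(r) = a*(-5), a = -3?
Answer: 675/6902 ≈ 0.097798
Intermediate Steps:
m(r) = 15 (m(r) = -3*(-5) = 15)
u = -27608
I = -2700 (I = (60 - 240)*15 = -180*15 = -2700)
I/u = -2700/(-27608) = -2700*(-1/27608) = 675/6902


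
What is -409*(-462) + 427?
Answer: 189385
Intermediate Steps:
-409*(-462) + 427 = 188958 + 427 = 189385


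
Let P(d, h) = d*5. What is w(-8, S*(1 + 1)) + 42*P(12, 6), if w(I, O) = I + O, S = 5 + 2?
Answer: 2526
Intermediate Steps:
S = 7
P(d, h) = 5*d
w(-8, S*(1 + 1)) + 42*P(12, 6) = (-8 + 7*(1 + 1)) + 42*(5*12) = (-8 + 7*2) + 42*60 = (-8 + 14) + 2520 = 6 + 2520 = 2526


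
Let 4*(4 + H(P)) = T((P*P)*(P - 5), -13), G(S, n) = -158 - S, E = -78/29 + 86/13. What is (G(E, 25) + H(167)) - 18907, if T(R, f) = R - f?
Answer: 1674535715/1508 ≈ 1.1104e+6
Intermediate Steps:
E = 1480/377 (E = -78*1/29 + 86*(1/13) = -78/29 + 86/13 = 1480/377 ≈ 3.9257)
H(P) = -3/4 + P**2*(-5 + P)/4 (H(P) = -4 + ((P*P)*(P - 5) - 1*(-13))/4 = -4 + (P**2*(-5 + P) + 13)/4 = -4 + (13 + P**2*(-5 + P))/4 = -4 + (13/4 + P**2*(-5 + P)/4) = -3/4 + P**2*(-5 + P)/4)
(G(E, 25) + H(167)) - 18907 = ((-158 - 1*1480/377) + (-3/4 + (1/4)*167**2*(-5 + 167))) - 18907 = ((-158 - 1480/377) + (-3/4 + (1/4)*27889*162)) - 18907 = (-61046/377 + (-3/4 + 2259009/2)) - 18907 = (-61046/377 + 4518015/4) - 18907 = 1703047471/1508 - 18907 = 1674535715/1508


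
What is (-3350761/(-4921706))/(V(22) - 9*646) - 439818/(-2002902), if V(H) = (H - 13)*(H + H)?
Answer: 1953564824240987/8901498396103236 ≈ 0.21946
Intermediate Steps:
V(H) = 2*H*(-13 + H) (V(H) = (-13 + H)*(2*H) = 2*H*(-13 + H))
(-3350761/(-4921706))/(V(22) - 9*646) - 439818/(-2002902) = (-3350761/(-4921706))/(2*22*(-13 + 22) - 9*646) - 439818/(-2002902) = (-3350761*(-1/4921706))/(2*22*9 - 5814) - 439818*(-1/2002902) = 3350761/(4921706*(396 - 5814)) + 73303/333817 = (3350761/4921706)/(-5418) + 73303/333817 = (3350761/4921706)*(-1/5418) + 73303/333817 = -3350761/26665803108 + 73303/333817 = 1953564824240987/8901498396103236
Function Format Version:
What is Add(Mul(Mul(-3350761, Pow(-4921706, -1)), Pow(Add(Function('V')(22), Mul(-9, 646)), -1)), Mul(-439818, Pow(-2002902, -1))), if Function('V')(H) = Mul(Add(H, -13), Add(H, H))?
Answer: Rational(1953564824240987, 8901498396103236) ≈ 0.21946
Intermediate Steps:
Function('V')(H) = Mul(2, H, Add(-13, H)) (Function('V')(H) = Mul(Add(-13, H), Mul(2, H)) = Mul(2, H, Add(-13, H)))
Add(Mul(Mul(-3350761, Pow(-4921706, -1)), Pow(Add(Function('V')(22), Mul(-9, 646)), -1)), Mul(-439818, Pow(-2002902, -1))) = Add(Mul(Mul(-3350761, Pow(-4921706, -1)), Pow(Add(Mul(2, 22, Add(-13, 22)), Mul(-9, 646)), -1)), Mul(-439818, Pow(-2002902, -1))) = Add(Mul(Mul(-3350761, Rational(-1, 4921706)), Pow(Add(Mul(2, 22, 9), -5814), -1)), Mul(-439818, Rational(-1, 2002902))) = Add(Mul(Rational(3350761, 4921706), Pow(Add(396, -5814), -1)), Rational(73303, 333817)) = Add(Mul(Rational(3350761, 4921706), Pow(-5418, -1)), Rational(73303, 333817)) = Add(Mul(Rational(3350761, 4921706), Rational(-1, 5418)), Rational(73303, 333817)) = Add(Rational(-3350761, 26665803108), Rational(73303, 333817)) = Rational(1953564824240987, 8901498396103236)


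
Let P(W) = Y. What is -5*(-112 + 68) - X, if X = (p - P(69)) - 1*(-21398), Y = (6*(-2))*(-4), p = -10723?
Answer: -10407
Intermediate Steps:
Y = 48 (Y = -12*(-4) = 48)
P(W) = 48
X = 10627 (X = (-10723 - 1*48) - 1*(-21398) = (-10723 - 48) + 21398 = -10771 + 21398 = 10627)
-5*(-112 + 68) - X = -5*(-112 + 68) - 1*10627 = -5*(-44) - 10627 = 220 - 10627 = -10407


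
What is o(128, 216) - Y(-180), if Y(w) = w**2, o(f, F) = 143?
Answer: -32257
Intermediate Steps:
o(128, 216) - Y(-180) = 143 - 1*(-180)**2 = 143 - 1*32400 = 143 - 32400 = -32257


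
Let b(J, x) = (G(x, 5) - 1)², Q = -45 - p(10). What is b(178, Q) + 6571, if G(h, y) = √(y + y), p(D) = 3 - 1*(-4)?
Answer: 6582 - 2*√10 ≈ 6575.7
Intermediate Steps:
p(D) = 7 (p(D) = 3 + 4 = 7)
G(h, y) = √2*√y (G(h, y) = √(2*y) = √2*√y)
Q = -52 (Q = -45 - 1*7 = -45 - 7 = -52)
b(J, x) = (-1 + √10)² (b(J, x) = (√2*√5 - 1)² = (√10 - 1)² = (-1 + √10)²)
b(178, Q) + 6571 = (1 - √10)² + 6571 = 6571 + (1 - √10)²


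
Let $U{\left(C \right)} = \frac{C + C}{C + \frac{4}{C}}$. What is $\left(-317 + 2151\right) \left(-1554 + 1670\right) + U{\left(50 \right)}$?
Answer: $\frac{66589497}{313} \approx 2.1275 \cdot 10^{5}$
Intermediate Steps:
$U{\left(C \right)} = \frac{2 C}{C + \frac{4}{C}}$
$\left(-317 + 2151\right) \left(-1554 + 1670\right) + U{\left(50 \right)} = \left(-317 + 2151\right) \left(-1554 + 1670\right) + \frac{2 \cdot 50^{2}}{4 + 50^{2}} = 1834 \cdot 116 + 2 \cdot 2500 \frac{1}{4 + 2500} = 212744 + 2 \cdot 2500 \cdot \frac{1}{2504} = 212744 + \frac{625}{313} = \frac{66589497}{313}$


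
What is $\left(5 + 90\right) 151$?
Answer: $14345$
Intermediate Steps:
$\left(5 + 90\right) 151 = 95 \cdot 151 = 14345$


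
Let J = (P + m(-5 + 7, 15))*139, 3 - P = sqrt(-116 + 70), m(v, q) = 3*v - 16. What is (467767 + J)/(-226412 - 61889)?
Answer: -466794/288301 + 139*I*sqrt(46)/288301 ≈ -1.6191 + 0.00327*I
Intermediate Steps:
m(v, q) = -16 + 3*v
P = 3 - I*sqrt(46) (P = 3 - sqrt(-116 + 70) = 3 - sqrt(-46) = 3 - I*sqrt(46) ≈ 3.0 - 6.7823*I)
J = -973 - 139*I*sqrt(46) (J = ((3 - I*sqrt(46)) + (-16 + 3*(-5 + 7)))*139 = ((3 - I*sqrt(46)) + (-16 + 3*2))*139 = ((3 - I*sqrt(46)) + (-16 + 6))*139 = ((3 - I*sqrt(46)) - 10)*139 = (-7 - I*sqrt(46))*139 = -973 - 139*I*sqrt(46) ≈ -973.0 - 942.74*I)
(467767 + J)/(-226412 - 61889) = (467767 + (-973 - 139*I*sqrt(46)))/(-226412 - 61889) = (466794 - 139*I*sqrt(46))/(-288301) = (466794 - 139*I*sqrt(46))*(-1/288301) = -466794/288301 + 139*I*sqrt(46)/288301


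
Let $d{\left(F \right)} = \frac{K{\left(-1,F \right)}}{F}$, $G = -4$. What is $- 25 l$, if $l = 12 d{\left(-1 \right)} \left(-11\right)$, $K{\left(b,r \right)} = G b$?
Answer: $-13200$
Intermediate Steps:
$K{\left(b,r \right)} = - 4 b$
$d{\left(F \right)} = \frac{4}{F}$ ($d{\left(F \right)} = \frac{\left(-4\right) \left(-1\right)}{F} = \frac{4}{F}$)
$l = 528$ ($l = 12 \frac{4}{-1} \left(-11\right) = 12 \cdot 4 \left(-1\right) \left(-11\right) = 12 \left(-4\right) \left(-11\right) = \left(-48\right) \left(-11\right) = 528$)
$- 25 l = \left(-25\right) 528 = -13200$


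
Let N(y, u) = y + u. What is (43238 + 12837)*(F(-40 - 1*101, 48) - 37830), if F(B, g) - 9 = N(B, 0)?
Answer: -2128719150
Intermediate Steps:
N(y, u) = u + y
F(B, g) = 9 + B (F(B, g) = 9 + (0 + B) = 9 + B)
(43238 + 12837)*(F(-40 - 1*101, 48) - 37830) = (43238 + 12837)*((9 + (-40 - 1*101)) - 37830) = 56075*((9 + (-40 - 101)) - 37830) = 56075*((9 - 141) - 37830) = 56075*(-132 - 37830) = 56075*(-37962) = -2128719150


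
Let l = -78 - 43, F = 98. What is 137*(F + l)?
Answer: -3151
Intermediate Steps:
l = -121
137*(F + l) = 137*(98 - 121) = 137*(-23) = -3151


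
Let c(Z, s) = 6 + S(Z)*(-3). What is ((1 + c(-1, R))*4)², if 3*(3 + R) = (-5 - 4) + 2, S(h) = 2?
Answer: 16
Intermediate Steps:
R = -16/3 (R = -3 + ((-5 - 4) + 2)/3 = -3 + (-9 + 2)/3 = -3 + (⅓)*(-7) = -3 - 7/3 = -16/3 ≈ -5.3333)
c(Z, s) = 0 (c(Z, s) = 6 + 2*(-3) = 6 - 6 = 0)
((1 + c(-1, R))*4)² = ((1 + 0)*4)² = (1*4)² = 4² = 16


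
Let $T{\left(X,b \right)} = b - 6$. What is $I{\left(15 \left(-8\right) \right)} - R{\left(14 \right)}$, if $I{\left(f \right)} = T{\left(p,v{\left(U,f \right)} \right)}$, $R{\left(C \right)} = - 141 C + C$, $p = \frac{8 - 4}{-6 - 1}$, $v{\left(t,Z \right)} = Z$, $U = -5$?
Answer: $1834$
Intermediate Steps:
$p = - \frac{4}{7}$ ($p = \frac{4}{-7} = 4 \left(- \frac{1}{7}\right) = - \frac{4}{7} \approx -0.57143$)
$R{\left(C \right)} = - 140 C$
$T{\left(X,b \right)} = -6 + b$ ($T{\left(X,b \right)} = b - 6 = -6 + b$)
$I{\left(f \right)} = -6 + f$
$I{\left(15 \left(-8\right) \right)} - R{\left(14 \right)} = \left(-6 + 15 \left(-8\right)\right) - \left(-140\right) 14 = \left(-6 - 120\right) - -1960 = -126 + 1960 = 1834$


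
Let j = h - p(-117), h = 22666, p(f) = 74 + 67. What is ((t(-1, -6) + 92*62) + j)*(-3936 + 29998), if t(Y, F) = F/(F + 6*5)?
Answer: 1471395365/2 ≈ 7.3570e+8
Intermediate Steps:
p(f) = 141
t(Y, F) = F/(30 + F) (t(Y, F) = F/(F + 30) = F/(30 + F))
j = 22525 (j = 22666 - 1*141 = 22666 - 141 = 22525)
((t(-1, -6) + 92*62) + j)*(-3936 + 29998) = ((-6/(30 - 6) + 92*62) + 22525)*(-3936 + 29998) = ((-6/24 + 5704) + 22525)*26062 = ((-6*1/24 + 5704) + 22525)*26062 = ((-¼ + 5704) + 22525)*26062 = (22815/4 + 22525)*26062 = (112915/4)*26062 = 1471395365/2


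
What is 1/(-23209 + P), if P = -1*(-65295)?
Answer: 1/42086 ≈ 2.3761e-5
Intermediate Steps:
P = 65295
1/(-23209 + P) = 1/(-23209 + 65295) = 1/42086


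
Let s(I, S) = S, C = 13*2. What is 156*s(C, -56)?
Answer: -8736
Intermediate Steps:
C = 26
156*s(C, -56) = 156*(-56) = -8736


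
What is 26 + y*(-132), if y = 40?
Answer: -5254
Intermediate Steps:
26 + y*(-132) = 26 + 40*(-132) = 26 - 5280 = -5254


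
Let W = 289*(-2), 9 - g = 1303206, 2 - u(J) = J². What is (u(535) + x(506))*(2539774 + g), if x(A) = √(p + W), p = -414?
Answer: -353936778671 + 4946308*I*√62 ≈ -3.5394e+11 + 3.8947e+7*I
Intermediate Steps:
u(J) = 2 - J²
g = -1303197 (g = 9 - 1*1303206 = 9 - 1303206 = -1303197)
W = -578
x(A) = 4*I*√62 (x(A) = √(-414 - 578) = √(-992) = 4*I*√62)
(u(535) + x(506))*(2539774 + g) = ((2 - 1*535²) + 4*I*√62)*(2539774 - 1303197) = ((2 - 1*286225) + 4*I*√62)*1236577 = ((2 - 286225) + 4*I*√62)*1236577 = (-286223 + 4*I*√62)*1236577 = -353936778671 + 4946308*I*√62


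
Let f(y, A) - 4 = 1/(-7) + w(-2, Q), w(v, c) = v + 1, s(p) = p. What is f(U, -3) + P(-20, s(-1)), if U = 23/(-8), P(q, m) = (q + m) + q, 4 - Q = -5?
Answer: -267/7 ≈ -38.143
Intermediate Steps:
Q = 9 (Q = 4 - 1*(-5) = 4 + 5 = 9)
w(v, c) = 1 + v
P(q, m) = m + 2*q (P(q, m) = (m + q) + q = m + 2*q)
U = -23/8 (U = 23*(-1/8) = -23/8 ≈ -2.8750)
f(y, A) = 20/7 (f(y, A) = 4 + (1/(-7) + (1 - 2)) = 4 + (-1/7 - 1) = 4 - 8/7 = 20/7)
f(U, -3) + P(-20, s(-1)) = 20/7 + (-1 + 2*(-20)) = 20/7 + (-1 - 40) = 20/7 - 41 = -267/7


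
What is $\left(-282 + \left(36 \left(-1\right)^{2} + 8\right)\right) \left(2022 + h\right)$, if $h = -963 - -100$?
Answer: $-275842$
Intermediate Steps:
$h = -863$ ($h = -963 + 100 = -863$)
$\left(-282 + \left(36 \left(-1\right)^{2} + 8\right)\right) \left(2022 + h\right) = \left(-282 + \left(36 \left(-1\right)^{2} + 8\right)\right) \left(2022 - 863\right) = \left(-282 + \left(36 \cdot 1 + 8\right)\right) 1159 = \left(-282 + \left(36 + 8\right)\right) 1159 = \left(-282 + 44\right) 1159 = \left(-238\right) 1159 = -275842$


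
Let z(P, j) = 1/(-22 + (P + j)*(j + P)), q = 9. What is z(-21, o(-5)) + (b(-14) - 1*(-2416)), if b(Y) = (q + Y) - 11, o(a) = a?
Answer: 1569601/654 ≈ 2400.0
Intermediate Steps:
b(Y) = -2 + Y (b(Y) = (9 + Y) - 11 = -2 + Y)
z(P, j) = 1/(-22 + (P + j)²) (z(P, j) = 1/(-22 + (P + j)*(P + j)) = 1/(-22 + (P + j)²))
z(-21, o(-5)) + (b(-14) - 1*(-2416)) = 1/(-22 + (-21 - 5)²) + ((-2 - 14) - 1*(-2416)) = 1/(-22 + (-26)²) + (-16 + 2416) = 1/(-22 + 676) + 2400 = 1/654 + 2400 = 1569601/654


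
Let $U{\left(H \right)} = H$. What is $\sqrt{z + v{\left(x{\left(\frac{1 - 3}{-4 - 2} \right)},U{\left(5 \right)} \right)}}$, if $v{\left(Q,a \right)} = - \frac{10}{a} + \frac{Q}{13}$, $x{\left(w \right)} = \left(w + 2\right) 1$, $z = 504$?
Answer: $\frac{\sqrt{763815}}{39} \approx 22.409$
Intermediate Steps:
$x{\left(w \right)} = 2 + w$ ($x{\left(w \right)} = \left(2 + w\right) 1 = 2 + w$)
$v{\left(Q,a \right)} = - \frac{10}{a} + \frac{Q}{13}$ ($v{\left(Q,a \right)} = - \frac{10}{a} + Q \frac{1}{13} = - \frac{10}{a} + \frac{Q}{13}$)
$\sqrt{z + v{\left(x{\left(\frac{1 - 3}{-4 - 2} \right)},U{\left(5 \right)} \right)}} = \sqrt{504 + \left(- \frac{10}{5} + \frac{2 + \frac{1 - 3}{-4 - 2}}{13}\right)} = \sqrt{504 + \left(\left(-10\right) \frac{1}{5} + \frac{2 - \frac{2}{-6}}{13}\right)} = \sqrt{504 - \left(2 - \frac{2 - - \frac{1}{3}}{13}\right)} = \sqrt{504 - \left(2 - \frac{2 + \frac{1}{3}}{13}\right)} = \sqrt{504 + \left(-2 + \frac{1}{13} \cdot \frac{7}{3}\right)} = \sqrt{504 + \left(-2 + \frac{7}{39}\right)} = \sqrt{504 - \frac{71}{39}} = \sqrt{\frac{19585}{39}} = \frac{\sqrt{763815}}{39}$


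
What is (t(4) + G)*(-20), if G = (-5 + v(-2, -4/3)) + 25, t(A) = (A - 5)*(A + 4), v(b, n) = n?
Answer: -640/3 ≈ -213.33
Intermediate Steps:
t(A) = (-5 + A)*(4 + A)
G = 56/3 (G = (-5 - 4/3) + 25 = -19/3 + 25 = 56/3 ≈ 18.667)
(t(4) + G)*(-20) = ((-20 + 4**2 - 1*4) + 56/3)*(-20) = ((-20 + 16 - 4) + 56/3)*(-20) = (-8 + 56/3)*(-20) = (32/3)*(-20) = -640/3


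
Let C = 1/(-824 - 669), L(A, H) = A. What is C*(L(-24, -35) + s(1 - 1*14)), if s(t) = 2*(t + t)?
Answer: 76/1493 ≈ 0.050904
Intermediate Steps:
C = -1/1493 (C = 1/(-1493) = -1/1493 ≈ -0.00066979)
s(t) = 4*t (s(t) = 2*(2*t) = 4*t)
C*(L(-24, -35) + s(1 - 1*14)) = -(-24 + 4*(1 - 1*14))/1493 = -(-24 + 4*(1 - 14))/1493 = -(-24 + 4*(-13))/1493 = -(-24 - 52)/1493 = -1/1493*(-76) = 76/1493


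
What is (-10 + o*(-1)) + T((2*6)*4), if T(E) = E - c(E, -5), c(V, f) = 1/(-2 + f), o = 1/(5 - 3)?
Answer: 527/14 ≈ 37.643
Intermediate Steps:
o = ½ (o = 1/2 = ½ ≈ 0.50000)
T(E) = ⅐ + E (T(E) = E - 1/(-2 - 5) = E - 1/(-7) = E - 1*(-⅐) = E + ⅐ = ⅐ + E)
(-10 + o*(-1)) + T((2*6)*4) = (-10 + (½)*(-1)) + (⅐ + (2*6)*4) = (-10 - ½) + (⅐ + 12*4) = -21/2 + (⅐ + 48) = -21/2 + 337/7 = 527/14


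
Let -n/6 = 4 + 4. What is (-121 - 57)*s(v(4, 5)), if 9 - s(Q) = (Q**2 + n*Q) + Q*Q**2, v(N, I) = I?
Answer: -17622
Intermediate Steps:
n = -48 (n = -6*(4 + 4) = -6*8 = -48)
s(Q) = 9 - Q**2 - Q**3 + 48*Q (s(Q) = 9 - ((Q**2 - 48*Q) + Q*Q**2) = 9 - ((Q**2 - 48*Q) + Q**3) = 9 - (Q**2 + Q**3 - 48*Q) = 9 + (-Q**2 - Q**3 + 48*Q) = 9 - Q**2 - Q**3 + 48*Q)
(-121 - 57)*s(v(4, 5)) = (-121 - 57)*(9 - 1*5**2 - 1*5**3 + 48*5) = -178*(9 - 1*25 - 1*125 + 240) = -178*(9 - 25 - 125 + 240) = -178*99 = -17622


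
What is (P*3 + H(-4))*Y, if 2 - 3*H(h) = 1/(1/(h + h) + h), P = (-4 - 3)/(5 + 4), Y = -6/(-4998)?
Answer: -157/82467 ≈ -0.0019038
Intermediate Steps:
Y = 1/833 (Y = -6*(-1/4998) = 1/833 ≈ 0.0012005)
P = -7/9 ≈ -0.77778
H(h) = ⅔ - 1/(3*(h + 1/(2*h))) (H(h) = ⅔ - 1/(3*(1/(h + h) + h)) = ⅔ - 1/(3*(1/(2*h) + h)) = ⅔ - 1/(3*(h + 1/(2*h))))
(P*3 + H(-4))*Y = (-7/9*3 + 2*(1 - 1*(-4) + 2*(-4)²)/(3*(1 + 2*(-4)²)))*(1/833) = (-7/3 + 2*(1 + 4 + 2*16)/(3*(1 + 2*16)))*(1/833) = (-7/3 + 2*(1 + 4 + 32)/(3*(1 + 32)))*(1/833) = (-7/3 + (⅔)*37/33)*(1/833) = (-7/3 + (⅔)*(1/33)*37)*(1/833) = (-7/3 + 74/99)*(1/833) = -157/99*1/833 = -157/82467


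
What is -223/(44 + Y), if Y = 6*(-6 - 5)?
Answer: 223/22 ≈ 10.136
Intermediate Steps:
Y = -66 (Y = 6*(-11) = -66)
-223/(44 + Y) = -223/(44 - 66) = -223/(-22) = -223*(-1/22) = 223/22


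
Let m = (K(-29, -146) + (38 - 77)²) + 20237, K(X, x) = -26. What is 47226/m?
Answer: 7871/3622 ≈ 2.1731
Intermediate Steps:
m = 21732 (m = (-26 + (38 - 77)²) + 20237 = (-26 + (-39)²) + 20237 = (-26 + 1521) + 20237 = 1495 + 20237 = 21732)
47226/m = 47226/21732 = 47226*(1/21732) = 7871/3622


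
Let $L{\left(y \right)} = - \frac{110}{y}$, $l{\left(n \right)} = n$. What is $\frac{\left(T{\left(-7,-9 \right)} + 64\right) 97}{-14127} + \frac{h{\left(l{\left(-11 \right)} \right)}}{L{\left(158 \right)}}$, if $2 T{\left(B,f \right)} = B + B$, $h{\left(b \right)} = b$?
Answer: $\frac{362796}{23545} \approx 15.409$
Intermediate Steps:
$T{\left(B,f \right)} = B$ ($T{\left(B,f \right)} = \frac{B + B}{2} = \frac{2 B}{2} = B$)
$\frac{\left(T{\left(-7,-9 \right)} + 64\right) 97}{-14127} + \frac{h{\left(l{\left(-11 \right)} \right)}}{L{\left(158 \right)}} = \frac{\left(-7 + 64\right) 97}{-14127} - \frac{11}{\left(-110\right) \frac{1}{158}} = 57 \cdot 97 \left(- \frac{1}{14127}\right) - \frac{11}{\left(-110\right) \frac{1}{158}} = 5529 \left(- \frac{1}{14127}\right) - \frac{11}{- \frac{55}{79}} = - \frac{1843}{4709} - - \frac{79}{5} = - \frac{1843}{4709} + \frac{79}{5} = \frac{362796}{23545}$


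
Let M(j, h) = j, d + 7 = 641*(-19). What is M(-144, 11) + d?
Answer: -12330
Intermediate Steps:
d = -12186 (d = -7 + 641*(-19) = -7 - 12179 = -12186)
M(-144, 11) + d = -144 - 12186 = -12330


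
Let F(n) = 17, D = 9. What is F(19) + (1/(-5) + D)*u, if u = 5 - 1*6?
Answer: 41/5 ≈ 8.2000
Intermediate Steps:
u = -1 (u = 5 - 6 = -1)
F(19) + (1/(-5) + D)*u = 17 + (1/(-5) + 9)*(-1) = 17 + (-1/5 + 9)*(-1) = 17 + (44/5)*(-1) = 17 - 44/5 = 41/5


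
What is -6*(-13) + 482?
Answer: 560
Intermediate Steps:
-6*(-13) + 482 = 78 + 482 = 560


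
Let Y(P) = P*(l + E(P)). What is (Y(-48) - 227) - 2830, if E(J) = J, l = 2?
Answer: -849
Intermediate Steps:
Y(P) = P*(2 + P)
(Y(-48) - 227) - 2830 = (-48*(2 - 48) - 227) - 2830 = (-48*(-46) - 227) - 2830 = (2208 - 227) - 2830 = 1981 - 2830 = -849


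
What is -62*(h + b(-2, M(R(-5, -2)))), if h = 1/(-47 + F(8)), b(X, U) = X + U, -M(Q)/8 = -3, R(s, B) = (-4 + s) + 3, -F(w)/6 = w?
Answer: -129518/95 ≈ -1363.3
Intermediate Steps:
F(w) = -6*w
R(s, B) = -1 + s
M(Q) = 24 (M(Q) = -8*(-3) = 24)
b(X, U) = U + X
h = -1/95 (h = 1/(-47 - 6*8) = 1/(-47 - 48) = 1/(-95) = -1/95 ≈ -0.010526)
-62*(h + b(-2, M(R(-5, -2)))) = -62*(-1/95 + (24 - 2)) = -62*(-1/95 + 22) = -62*2089/95 = -129518/95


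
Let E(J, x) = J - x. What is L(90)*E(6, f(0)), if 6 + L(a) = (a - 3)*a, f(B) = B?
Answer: 46944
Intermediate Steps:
L(a) = -6 + a*(-3 + a) (L(a) = -6 + (a - 3)*a = -6 + (-3 + a)*a = -6 + a*(-3 + a))
L(90)*E(6, f(0)) = (-6 + 90² - 3*90)*(6 - 1*0) = (-6 + 8100 - 270)*(6 + 0) = 7824*6 = 46944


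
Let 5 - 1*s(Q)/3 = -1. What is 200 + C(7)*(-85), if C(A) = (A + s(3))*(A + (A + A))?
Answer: -44425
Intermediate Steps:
s(Q) = 18 (s(Q) = 15 - 3*(-1) = 15 + 3 = 18)
C(A) = 3*A*(18 + A) (C(A) = (A + 18)*(A + (A + A)) = (18 + A)*(A + 2*A) = (18 + A)*(3*A) = 3*A*(18 + A))
200 + C(7)*(-85) = 200 + (3*7*(18 + 7))*(-85) = 200 + (3*7*25)*(-85) = 200 + 525*(-85) = 200 - 44625 = -44425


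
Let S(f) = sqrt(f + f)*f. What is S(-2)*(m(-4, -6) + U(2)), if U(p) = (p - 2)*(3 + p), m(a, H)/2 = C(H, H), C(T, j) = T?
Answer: 48*I ≈ 48.0*I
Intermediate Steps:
m(a, H) = 2*H
U(p) = (-2 + p)*(3 + p)
S(f) = sqrt(2)*f**(3/2) (S(f) = sqrt(2*f)*f = (sqrt(2)*sqrt(f))*f = sqrt(2)*f**(3/2))
S(-2)*(m(-4, -6) + U(2)) = (sqrt(2)*(-2)**(3/2))*(2*(-6) + (-6 + 2 + 2**2)) = (sqrt(2)*(-2*I*sqrt(2)))*(-12 + (-6 + 2 + 4)) = (-4*I)*(-12 + 0) = -4*I*(-12) = 48*I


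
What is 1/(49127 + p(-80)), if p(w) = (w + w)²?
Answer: 1/74727 ≈ 1.3382e-5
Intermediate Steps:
p(w) = 4*w² (p(w) = (2*w)² = 4*w²)
1/(49127 + p(-80)) = 1/(49127 + 4*(-80)²) = 1/(49127 + 4*6400) = 1/(49127 + 25600) = 1/74727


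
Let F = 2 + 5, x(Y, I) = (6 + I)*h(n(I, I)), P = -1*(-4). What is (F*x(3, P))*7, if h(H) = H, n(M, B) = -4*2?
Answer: -3920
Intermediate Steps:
P = 4
n(M, B) = -8
x(Y, I) = -48 - 8*I (x(Y, I) = (6 + I)*(-8) = -48 - 8*I)
F = 7
(F*x(3, P))*7 = (7*(-48 - 8*4))*7 = (7*(-48 - 32))*7 = (7*(-80))*7 = -560*7 = -3920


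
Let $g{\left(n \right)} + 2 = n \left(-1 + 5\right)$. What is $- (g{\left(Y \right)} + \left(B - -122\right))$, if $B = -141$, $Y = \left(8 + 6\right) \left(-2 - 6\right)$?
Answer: $469$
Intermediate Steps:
$Y = -112$ ($Y = 14 \left(-8\right) = -112$)
$g{\left(n \right)} = -2 + 4 n$ ($g{\left(n \right)} = -2 + n \left(-1 + 5\right) = -2 + n 4 = -2 + 4 n$)
$- (g{\left(Y \right)} + \left(B - -122\right)) = - (\left(-2 + 4 \left(-112\right)\right) - 19) = - (\left(-2 - 448\right) + \left(-141 + 122\right)) = - (-450 - 19) = \left(-1\right) \left(-469\right) = 469$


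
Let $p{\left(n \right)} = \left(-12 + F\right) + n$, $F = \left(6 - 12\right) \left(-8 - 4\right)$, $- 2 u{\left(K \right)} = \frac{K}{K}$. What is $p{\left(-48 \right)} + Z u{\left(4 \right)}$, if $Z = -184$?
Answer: $104$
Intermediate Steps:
$u{\left(K \right)} = - \frac{1}{2}$ ($u{\left(K \right)} = - \frac{K \frac{1}{K}}{2} = \left(- \frac{1}{2}\right) 1 = - \frac{1}{2}$)
$F = 72$ ($F = \left(-6\right) \left(-12\right) = 72$)
$p{\left(n \right)} = 60 + n$ ($p{\left(n \right)} = \left(-12 + 72\right) + n = 60 + n$)
$p{\left(-48 \right)} + Z u{\left(4 \right)} = \left(60 - 48\right) - -92 = 12 + 92 = 104$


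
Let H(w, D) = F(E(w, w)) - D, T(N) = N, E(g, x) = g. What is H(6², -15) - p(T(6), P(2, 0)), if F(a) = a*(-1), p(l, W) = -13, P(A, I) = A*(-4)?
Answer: -8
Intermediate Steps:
P(A, I) = -4*A
F(a) = -a
H(w, D) = -D - w (H(w, D) = -w - D = -D - w)
H(6², -15) - p(T(6), P(2, 0)) = (-1*(-15) - 1*6²) - 1*(-13) = (15 - 1*36) + 13 = (15 - 36) + 13 = -21 + 13 = -8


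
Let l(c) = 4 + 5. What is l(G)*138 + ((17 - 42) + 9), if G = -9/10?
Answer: 1226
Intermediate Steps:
G = -9/10 (G = -9*⅒ = -9/10 ≈ -0.90000)
l(c) = 9
l(G)*138 + ((17 - 42) + 9) = 9*138 + ((17 - 42) + 9) = 1242 + (-25 + 9) = 1242 - 16 = 1226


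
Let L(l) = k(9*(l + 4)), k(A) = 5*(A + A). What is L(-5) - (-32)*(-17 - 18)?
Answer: -1210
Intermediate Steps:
k(A) = 10*A (k(A) = 5*(2*A) = 10*A)
L(l) = 360 + 90*l (L(l) = 10*(9*(l + 4)) = 10*(9*(4 + l)) = 10*(36 + 9*l) = 360 + 90*l)
L(-5) - (-32)*(-17 - 18) = (360 + 90*(-5)) - (-32)*(-17 - 18) = (360 - 450) - (-32)*(-35) = -90 - 1*1120 = -90 - 1120 = -1210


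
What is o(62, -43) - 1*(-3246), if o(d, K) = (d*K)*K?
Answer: 117884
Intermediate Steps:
o(d, K) = d*K² (o(d, K) = (K*d)*K = d*K²)
o(62, -43) - 1*(-3246) = 62*(-43)² - 1*(-3246) = 62*1849 + 3246 = 114638 + 3246 = 117884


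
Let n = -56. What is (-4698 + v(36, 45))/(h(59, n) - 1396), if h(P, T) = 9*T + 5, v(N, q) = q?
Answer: 4653/1895 ≈ 2.4554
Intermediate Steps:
h(P, T) = 5 + 9*T
(-4698 + v(36, 45))/(h(59, n) - 1396) = (-4698 + 45)/((5 + 9*(-56)) - 1396) = -4653/((5 - 504) - 1396) = -4653/(-499 - 1396) = -4653/(-1895) = -4653*(-1/1895) = 4653/1895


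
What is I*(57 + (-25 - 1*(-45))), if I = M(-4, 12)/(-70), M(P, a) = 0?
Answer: 0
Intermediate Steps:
I = 0 (I = 0/(-70) = 0*(-1/70) = 0)
I*(57 + (-25 - 1*(-45))) = 0*(57 + (-25 - 1*(-45))) = 0*(57 + (-25 + 45)) = 0*(57 + 20) = 0*77 = 0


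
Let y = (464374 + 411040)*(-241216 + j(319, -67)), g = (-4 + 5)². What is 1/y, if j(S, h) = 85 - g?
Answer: -1/211090328648 ≈ -4.7373e-12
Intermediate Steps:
g = 1 (g = 1² = 1)
j(S, h) = 84 (j(S, h) = 85 - 1*1 = 85 - 1 = 84)
y = -211090328648 (y = (464374 + 411040)*(-241216 + 84) = 875414*(-241132) = -211090328648)
1/y = 1/(-211090328648) = -1/211090328648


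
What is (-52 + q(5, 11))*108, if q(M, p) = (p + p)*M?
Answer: 6264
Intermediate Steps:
q(M, p) = 2*M*p (q(M, p) = (2*p)*M = 2*M*p)
(-52 + q(5, 11))*108 = (-52 + 2*5*11)*108 = (-52 + 110)*108 = 58*108 = 6264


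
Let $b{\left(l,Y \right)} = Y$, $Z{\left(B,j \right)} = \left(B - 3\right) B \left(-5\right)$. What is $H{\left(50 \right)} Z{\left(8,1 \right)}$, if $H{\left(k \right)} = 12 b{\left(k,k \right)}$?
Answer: $-120000$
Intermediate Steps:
$Z{\left(B,j \right)} = - 5 B \left(-3 + B\right)$ ($Z{\left(B,j \right)} = \left(-3 + B\right) \left(- 5 B\right) = - 5 B \left(-3 + B\right)$)
$H{\left(k \right)} = 12 k$
$H{\left(50 \right)} Z{\left(8,1 \right)} = 12 \cdot 50 \cdot 5 \cdot 8 \left(3 - 8\right) = 600 \cdot 5 \cdot 8 \left(3 - 8\right) = 600 \cdot 5 \cdot 8 \left(-5\right) = 600 \left(-200\right) = -120000$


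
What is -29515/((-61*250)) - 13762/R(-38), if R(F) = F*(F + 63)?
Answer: 951639/57950 ≈ 16.422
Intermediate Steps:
R(F) = F*(63 + F)
-29515/((-61*250)) - 13762/R(-38) = -29515/((-61*250)) - 13762*(-1/(38*(63 - 38))) = -29515/(-15250) - 13762/((-38*25)) = -29515*(-1/15250) - 13762/(-950) = 5903/3050 - 13762*(-1/950) = 5903/3050 + 6881/475 = 951639/57950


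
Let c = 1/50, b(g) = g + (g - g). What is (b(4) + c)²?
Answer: 40401/2500 ≈ 16.160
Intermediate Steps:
b(g) = g (b(g) = g + 0 = g)
c = 1/50 ≈ 0.020000
(b(4) + c)² = (4 + 1/50)² = (201/50)² = 40401/2500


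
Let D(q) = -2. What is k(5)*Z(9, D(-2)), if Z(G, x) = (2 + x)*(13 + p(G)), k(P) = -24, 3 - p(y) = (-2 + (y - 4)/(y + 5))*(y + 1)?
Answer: 0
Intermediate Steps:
p(y) = 3 - (1 + y)*(-2 + (-4 + y)/(5 + y)) (p(y) = 3 - (-2 + (y - 4)/(y + 5))*(y + 1) = 3 - (-2 + (-4 + y)/(5 + y))*(1 + y) = 3 - (1 + y)*(-2 + (-4 + y)/(5 + y)))
Z(G, x) = (2 + x)*(13 + (29 + G² + 18*G)/(5 + G))
k(5)*Z(9, D(-2)) = -24*(188 + 2*9² + 62*9 + 94*(-2) - 2*9² + 31*9*(-2))/(5 + 9) = -24*(188 + 2*81 + 558 - 188 - 2*81 - 558)/14 = -12*(188 + 162 + 558 - 188 - 162 - 558)/7 = -12*0/7 = -24*0 = 0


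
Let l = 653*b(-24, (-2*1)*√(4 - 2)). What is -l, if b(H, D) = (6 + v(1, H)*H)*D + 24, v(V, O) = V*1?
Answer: -15672 - 23508*√2 ≈ -48917.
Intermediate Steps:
v(V, O) = V
b(H, D) = 24 + D*(6 + H) (b(H, D) = (6 + 1*H)*D + 24 = (6 + H)*D + 24 = D*(6 + H) + 24 = 24 + D*(6 + H))
l = 15672 + 23508*√2 (l = 653*(24 + 6*((-2*1)*√(4 - 2)) + ((-2*1)*√(4 - 2))*(-24)) = 653*(24 + 6*(-2*√2) - 2*√2*(-24)) = 653*(24 - 12*√2 + 48*√2) = 653*(24 + 36*√2) = 15672 + 23508*√2 ≈ 48917.)
-l = -(15672 + 23508*√2) = -15672 - 23508*√2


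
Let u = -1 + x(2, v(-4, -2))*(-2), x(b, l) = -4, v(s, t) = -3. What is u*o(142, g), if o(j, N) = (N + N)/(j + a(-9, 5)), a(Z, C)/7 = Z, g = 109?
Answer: 1526/79 ≈ 19.316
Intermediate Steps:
a(Z, C) = 7*Z
o(j, N) = 2*N/(-63 + j) (o(j, N) = (N + N)/(j + 7*(-9)) = (2*N)/(j - 63) = (2*N)/(-63 + j) = 2*N/(-63 + j))
u = 7 (u = -1 - 4*(-2) = -1 + 8 = 7)
u*o(142, g) = 7*(2*109/(-63 + 142)) = 7*(2*109/79) = 7*(2*109*(1/79)) = 7*(218/79) = 1526/79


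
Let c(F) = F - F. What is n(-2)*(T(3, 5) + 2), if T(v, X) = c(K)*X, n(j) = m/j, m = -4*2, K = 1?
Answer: 8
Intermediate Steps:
c(F) = 0
m = -8
n(j) = -8/j
T(v, X) = 0 (T(v, X) = 0*X = 0)
n(-2)*(T(3, 5) + 2) = (-8/(-2))*(0 + 2) = -8*(-½)*2 = 4*2 = 8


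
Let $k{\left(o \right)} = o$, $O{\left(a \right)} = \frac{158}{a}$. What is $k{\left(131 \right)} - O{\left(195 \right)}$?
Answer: $\frac{25387}{195} \approx 130.19$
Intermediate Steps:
$k{\left(131 \right)} - O{\left(195 \right)} = 131 - \frac{158}{195} = \frac{25387}{195}$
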